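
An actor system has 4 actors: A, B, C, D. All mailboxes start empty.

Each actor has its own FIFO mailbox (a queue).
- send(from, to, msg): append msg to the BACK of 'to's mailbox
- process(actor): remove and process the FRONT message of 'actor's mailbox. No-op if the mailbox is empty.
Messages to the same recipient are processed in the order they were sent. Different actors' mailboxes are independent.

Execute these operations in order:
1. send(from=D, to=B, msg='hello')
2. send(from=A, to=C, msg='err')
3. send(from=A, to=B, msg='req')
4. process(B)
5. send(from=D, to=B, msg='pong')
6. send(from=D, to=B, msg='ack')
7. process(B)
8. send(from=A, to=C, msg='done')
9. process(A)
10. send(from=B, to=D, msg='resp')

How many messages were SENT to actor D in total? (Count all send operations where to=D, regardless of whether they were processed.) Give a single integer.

After 1 (send(from=D, to=B, msg='hello')): A:[] B:[hello] C:[] D:[]
After 2 (send(from=A, to=C, msg='err')): A:[] B:[hello] C:[err] D:[]
After 3 (send(from=A, to=B, msg='req')): A:[] B:[hello,req] C:[err] D:[]
After 4 (process(B)): A:[] B:[req] C:[err] D:[]
After 5 (send(from=D, to=B, msg='pong')): A:[] B:[req,pong] C:[err] D:[]
After 6 (send(from=D, to=B, msg='ack')): A:[] B:[req,pong,ack] C:[err] D:[]
After 7 (process(B)): A:[] B:[pong,ack] C:[err] D:[]
After 8 (send(from=A, to=C, msg='done')): A:[] B:[pong,ack] C:[err,done] D:[]
After 9 (process(A)): A:[] B:[pong,ack] C:[err,done] D:[]
After 10 (send(from=B, to=D, msg='resp')): A:[] B:[pong,ack] C:[err,done] D:[resp]

Answer: 1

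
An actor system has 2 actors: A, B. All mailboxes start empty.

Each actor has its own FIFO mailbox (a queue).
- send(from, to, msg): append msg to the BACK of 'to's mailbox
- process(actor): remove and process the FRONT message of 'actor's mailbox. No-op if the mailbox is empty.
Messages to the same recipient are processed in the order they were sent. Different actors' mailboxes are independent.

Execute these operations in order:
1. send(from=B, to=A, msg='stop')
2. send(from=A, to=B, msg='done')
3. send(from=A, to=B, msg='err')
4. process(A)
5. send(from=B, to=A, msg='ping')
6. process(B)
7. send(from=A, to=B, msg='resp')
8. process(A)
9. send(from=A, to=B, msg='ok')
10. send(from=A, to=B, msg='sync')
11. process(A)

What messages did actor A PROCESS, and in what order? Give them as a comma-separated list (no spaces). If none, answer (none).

Answer: stop,ping

Derivation:
After 1 (send(from=B, to=A, msg='stop')): A:[stop] B:[]
After 2 (send(from=A, to=B, msg='done')): A:[stop] B:[done]
After 3 (send(from=A, to=B, msg='err')): A:[stop] B:[done,err]
After 4 (process(A)): A:[] B:[done,err]
After 5 (send(from=B, to=A, msg='ping')): A:[ping] B:[done,err]
After 6 (process(B)): A:[ping] B:[err]
After 7 (send(from=A, to=B, msg='resp')): A:[ping] B:[err,resp]
After 8 (process(A)): A:[] B:[err,resp]
After 9 (send(from=A, to=B, msg='ok')): A:[] B:[err,resp,ok]
After 10 (send(from=A, to=B, msg='sync')): A:[] B:[err,resp,ok,sync]
After 11 (process(A)): A:[] B:[err,resp,ok,sync]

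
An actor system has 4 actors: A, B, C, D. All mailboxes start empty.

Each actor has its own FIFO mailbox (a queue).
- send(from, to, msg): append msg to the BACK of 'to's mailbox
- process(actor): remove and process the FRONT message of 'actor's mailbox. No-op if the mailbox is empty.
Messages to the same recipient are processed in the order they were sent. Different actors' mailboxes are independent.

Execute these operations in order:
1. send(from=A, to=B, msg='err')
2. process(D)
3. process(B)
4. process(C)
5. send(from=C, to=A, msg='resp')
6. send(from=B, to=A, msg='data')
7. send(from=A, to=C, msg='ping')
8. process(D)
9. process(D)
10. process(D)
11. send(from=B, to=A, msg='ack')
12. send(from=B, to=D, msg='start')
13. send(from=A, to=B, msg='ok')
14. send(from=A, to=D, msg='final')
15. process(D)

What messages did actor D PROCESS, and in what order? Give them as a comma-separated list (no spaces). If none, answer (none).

After 1 (send(from=A, to=B, msg='err')): A:[] B:[err] C:[] D:[]
After 2 (process(D)): A:[] B:[err] C:[] D:[]
After 3 (process(B)): A:[] B:[] C:[] D:[]
After 4 (process(C)): A:[] B:[] C:[] D:[]
After 5 (send(from=C, to=A, msg='resp')): A:[resp] B:[] C:[] D:[]
After 6 (send(from=B, to=A, msg='data')): A:[resp,data] B:[] C:[] D:[]
After 7 (send(from=A, to=C, msg='ping')): A:[resp,data] B:[] C:[ping] D:[]
After 8 (process(D)): A:[resp,data] B:[] C:[ping] D:[]
After 9 (process(D)): A:[resp,data] B:[] C:[ping] D:[]
After 10 (process(D)): A:[resp,data] B:[] C:[ping] D:[]
After 11 (send(from=B, to=A, msg='ack')): A:[resp,data,ack] B:[] C:[ping] D:[]
After 12 (send(from=B, to=D, msg='start')): A:[resp,data,ack] B:[] C:[ping] D:[start]
After 13 (send(from=A, to=B, msg='ok')): A:[resp,data,ack] B:[ok] C:[ping] D:[start]
After 14 (send(from=A, to=D, msg='final')): A:[resp,data,ack] B:[ok] C:[ping] D:[start,final]
After 15 (process(D)): A:[resp,data,ack] B:[ok] C:[ping] D:[final]

Answer: start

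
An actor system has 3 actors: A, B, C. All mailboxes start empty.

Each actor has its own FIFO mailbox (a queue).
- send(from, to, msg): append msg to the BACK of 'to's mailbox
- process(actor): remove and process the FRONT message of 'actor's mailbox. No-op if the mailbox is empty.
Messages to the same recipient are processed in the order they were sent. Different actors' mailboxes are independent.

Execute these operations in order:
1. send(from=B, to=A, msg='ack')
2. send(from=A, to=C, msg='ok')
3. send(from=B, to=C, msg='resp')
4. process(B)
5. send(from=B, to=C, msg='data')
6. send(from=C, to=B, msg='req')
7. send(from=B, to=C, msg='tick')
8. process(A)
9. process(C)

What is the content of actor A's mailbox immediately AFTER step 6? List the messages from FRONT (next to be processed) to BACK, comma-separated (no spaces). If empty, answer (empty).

After 1 (send(from=B, to=A, msg='ack')): A:[ack] B:[] C:[]
After 2 (send(from=A, to=C, msg='ok')): A:[ack] B:[] C:[ok]
After 3 (send(from=B, to=C, msg='resp')): A:[ack] B:[] C:[ok,resp]
After 4 (process(B)): A:[ack] B:[] C:[ok,resp]
After 5 (send(from=B, to=C, msg='data')): A:[ack] B:[] C:[ok,resp,data]
After 6 (send(from=C, to=B, msg='req')): A:[ack] B:[req] C:[ok,resp,data]

ack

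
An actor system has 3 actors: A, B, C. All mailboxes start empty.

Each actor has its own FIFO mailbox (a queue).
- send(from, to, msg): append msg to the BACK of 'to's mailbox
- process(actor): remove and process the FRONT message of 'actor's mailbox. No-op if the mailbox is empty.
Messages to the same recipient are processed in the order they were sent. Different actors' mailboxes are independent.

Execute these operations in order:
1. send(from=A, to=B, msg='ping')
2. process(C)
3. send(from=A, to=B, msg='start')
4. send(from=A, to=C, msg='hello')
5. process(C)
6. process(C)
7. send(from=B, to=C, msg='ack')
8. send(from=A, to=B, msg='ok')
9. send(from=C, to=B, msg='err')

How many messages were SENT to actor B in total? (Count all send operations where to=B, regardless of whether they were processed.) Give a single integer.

After 1 (send(from=A, to=B, msg='ping')): A:[] B:[ping] C:[]
After 2 (process(C)): A:[] B:[ping] C:[]
After 3 (send(from=A, to=B, msg='start')): A:[] B:[ping,start] C:[]
After 4 (send(from=A, to=C, msg='hello')): A:[] B:[ping,start] C:[hello]
After 5 (process(C)): A:[] B:[ping,start] C:[]
After 6 (process(C)): A:[] B:[ping,start] C:[]
After 7 (send(from=B, to=C, msg='ack')): A:[] B:[ping,start] C:[ack]
After 8 (send(from=A, to=B, msg='ok')): A:[] B:[ping,start,ok] C:[ack]
After 9 (send(from=C, to=B, msg='err')): A:[] B:[ping,start,ok,err] C:[ack]

Answer: 4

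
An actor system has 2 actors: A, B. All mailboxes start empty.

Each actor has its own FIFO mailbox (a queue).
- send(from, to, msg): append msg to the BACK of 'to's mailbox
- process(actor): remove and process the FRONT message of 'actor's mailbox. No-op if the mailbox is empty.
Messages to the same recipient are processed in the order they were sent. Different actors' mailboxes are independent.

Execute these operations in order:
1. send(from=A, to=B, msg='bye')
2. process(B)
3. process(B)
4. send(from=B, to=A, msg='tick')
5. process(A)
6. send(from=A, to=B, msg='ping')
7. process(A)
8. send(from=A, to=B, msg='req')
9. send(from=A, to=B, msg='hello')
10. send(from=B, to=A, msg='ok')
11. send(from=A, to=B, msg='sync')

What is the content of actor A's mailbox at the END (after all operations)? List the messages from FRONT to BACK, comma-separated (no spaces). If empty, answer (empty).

Answer: ok

Derivation:
After 1 (send(from=A, to=B, msg='bye')): A:[] B:[bye]
After 2 (process(B)): A:[] B:[]
After 3 (process(B)): A:[] B:[]
After 4 (send(from=B, to=A, msg='tick')): A:[tick] B:[]
After 5 (process(A)): A:[] B:[]
After 6 (send(from=A, to=B, msg='ping')): A:[] B:[ping]
After 7 (process(A)): A:[] B:[ping]
After 8 (send(from=A, to=B, msg='req')): A:[] B:[ping,req]
After 9 (send(from=A, to=B, msg='hello')): A:[] B:[ping,req,hello]
After 10 (send(from=B, to=A, msg='ok')): A:[ok] B:[ping,req,hello]
After 11 (send(from=A, to=B, msg='sync')): A:[ok] B:[ping,req,hello,sync]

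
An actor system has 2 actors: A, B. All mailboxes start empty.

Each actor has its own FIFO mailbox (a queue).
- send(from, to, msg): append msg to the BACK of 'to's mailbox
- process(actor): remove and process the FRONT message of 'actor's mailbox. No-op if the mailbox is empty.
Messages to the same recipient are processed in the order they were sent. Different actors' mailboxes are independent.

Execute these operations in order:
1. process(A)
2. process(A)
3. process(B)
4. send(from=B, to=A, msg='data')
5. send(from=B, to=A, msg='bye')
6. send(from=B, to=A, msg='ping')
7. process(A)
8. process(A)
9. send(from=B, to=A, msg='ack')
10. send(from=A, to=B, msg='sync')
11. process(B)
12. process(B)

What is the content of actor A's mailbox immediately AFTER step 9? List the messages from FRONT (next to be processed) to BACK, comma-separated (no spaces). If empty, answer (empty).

After 1 (process(A)): A:[] B:[]
After 2 (process(A)): A:[] B:[]
After 3 (process(B)): A:[] B:[]
After 4 (send(from=B, to=A, msg='data')): A:[data] B:[]
After 5 (send(from=B, to=A, msg='bye')): A:[data,bye] B:[]
After 6 (send(from=B, to=A, msg='ping')): A:[data,bye,ping] B:[]
After 7 (process(A)): A:[bye,ping] B:[]
After 8 (process(A)): A:[ping] B:[]
After 9 (send(from=B, to=A, msg='ack')): A:[ping,ack] B:[]

ping,ack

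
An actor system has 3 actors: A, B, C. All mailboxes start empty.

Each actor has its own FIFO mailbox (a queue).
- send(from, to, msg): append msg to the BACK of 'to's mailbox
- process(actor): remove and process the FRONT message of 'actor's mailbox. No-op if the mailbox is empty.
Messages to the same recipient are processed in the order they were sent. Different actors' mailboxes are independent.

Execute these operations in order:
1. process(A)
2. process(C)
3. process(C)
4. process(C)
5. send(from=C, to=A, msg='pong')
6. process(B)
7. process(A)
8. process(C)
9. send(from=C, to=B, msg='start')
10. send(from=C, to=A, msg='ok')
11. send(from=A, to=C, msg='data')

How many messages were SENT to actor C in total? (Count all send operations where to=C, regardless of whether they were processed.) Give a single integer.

Answer: 1

Derivation:
After 1 (process(A)): A:[] B:[] C:[]
After 2 (process(C)): A:[] B:[] C:[]
After 3 (process(C)): A:[] B:[] C:[]
After 4 (process(C)): A:[] B:[] C:[]
After 5 (send(from=C, to=A, msg='pong')): A:[pong] B:[] C:[]
After 6 (process(B)): A:[pong] B:[] C:[]
After 7 (process(A)): A:[] B:[] C:[]
After 8 (process(C)): A:[] B:[] C:[]
After 9 (send(from=C, to=B, msg='start')): A:[] B:[start] C:[]
After 10 (send(from=C, to=A, msg='ok')): A:[ok] B:[start] C:[]
After 11 (send(from=A, to=C, msg='data')): A:[ok] B:[start] C:[data]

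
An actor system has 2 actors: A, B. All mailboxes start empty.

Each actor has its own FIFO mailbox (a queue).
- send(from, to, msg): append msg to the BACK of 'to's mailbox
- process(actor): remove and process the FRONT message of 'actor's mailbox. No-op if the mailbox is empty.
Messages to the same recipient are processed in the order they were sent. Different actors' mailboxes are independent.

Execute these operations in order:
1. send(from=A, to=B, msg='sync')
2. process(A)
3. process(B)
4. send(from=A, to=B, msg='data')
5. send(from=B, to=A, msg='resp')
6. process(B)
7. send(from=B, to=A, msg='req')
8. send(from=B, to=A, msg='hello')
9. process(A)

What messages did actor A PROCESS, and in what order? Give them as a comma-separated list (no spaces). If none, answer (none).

After 1 (send(from=A, to=B, msg='sync')): A:[] B:[sync]
After 2 (process(A)): A:[] B:[sync]
After 3 (process(B)): A:[] B:[]
After 4 (send(from=A, to=B, msg='data')): A:[] B:[data]
After 5 (send(from=B, to=A, msg='resp')): A:[resp] B:[data]
After 6 (process(B)): A:[resp] B:[]
After 7 (send(from=B, to=A, msg='req')): A:[resp,req] B:[]
After 8 (send(from=B, to=A, msg='hello')): A:[resp,req,hello] B:[]
After 9 (process(A)): A:[req,hello] B:[]

Answer: resp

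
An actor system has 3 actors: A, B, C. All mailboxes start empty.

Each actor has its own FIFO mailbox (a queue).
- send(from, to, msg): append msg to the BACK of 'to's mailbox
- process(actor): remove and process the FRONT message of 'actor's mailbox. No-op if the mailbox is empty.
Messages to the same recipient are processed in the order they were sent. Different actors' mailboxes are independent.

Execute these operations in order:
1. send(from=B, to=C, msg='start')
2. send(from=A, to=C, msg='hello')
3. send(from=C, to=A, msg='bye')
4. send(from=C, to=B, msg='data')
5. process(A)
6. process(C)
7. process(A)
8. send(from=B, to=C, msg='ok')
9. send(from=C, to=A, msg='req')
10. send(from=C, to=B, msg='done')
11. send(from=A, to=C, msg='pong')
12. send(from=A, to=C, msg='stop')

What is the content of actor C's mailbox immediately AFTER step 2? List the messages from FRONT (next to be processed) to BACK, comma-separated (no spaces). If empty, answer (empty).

After 1 (send(from=B, to=C, msg='start')): A:[] B:[] C:[start]
After 2 (send(from=A, to=C, msg='hello')): A:[] B:[] C:[start,hello]

start,hello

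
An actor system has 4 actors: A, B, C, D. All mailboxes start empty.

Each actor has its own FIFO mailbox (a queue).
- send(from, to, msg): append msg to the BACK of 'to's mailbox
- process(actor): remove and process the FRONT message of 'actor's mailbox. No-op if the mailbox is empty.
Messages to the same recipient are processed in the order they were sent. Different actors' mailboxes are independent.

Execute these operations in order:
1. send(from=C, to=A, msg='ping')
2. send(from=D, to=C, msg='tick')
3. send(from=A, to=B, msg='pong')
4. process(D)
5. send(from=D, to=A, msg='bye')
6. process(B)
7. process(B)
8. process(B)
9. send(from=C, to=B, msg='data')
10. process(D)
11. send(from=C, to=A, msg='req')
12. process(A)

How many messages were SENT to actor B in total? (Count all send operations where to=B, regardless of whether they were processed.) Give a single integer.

After 1 (send(from=C, to=A, msg='ping')): A:[ping] B:[] C:[] D:[]
After 2 (send(from=D, to=C, msg='tick')): A:[ping] B:[] C:[tick] D:[]
After 3 (send(from=A, to=B, msg='pong')): A:[ping] B:[pong] C:[tick] D:[]
After 4 (process(D)): A:[ping] B:[pong] C:[tick] D:[]
After 5 (send(from=D, to=A, msg='bye')): A:[ping,bye] B:[pong] C:[tick] D:[]
After 6 (process(B)): A:[ping,bye] B:[] C:[tick] D:[]
After 7 (process(B)): A:[ping,bye] B:[] C:[tick] D:[]
After 8 (process(B)): A:[ping,bye] B:[] C:[tick] D:[]
After 9 (send(from=C, to=B, msg='data')): A:[ping,bye] B:[data] C:[tick] D:[]
After 10 (process(D)): A:[ping,bye] B:[data] C:[tick] D:[]
After 11 (send(from=C, to=A, msg='req')): A:[ping,bye,req] B:[data] C:[tick] D:[]
After 12 (process(A)): A:[bye,req] B:[data] C:[tick] D:[]

Answer: 2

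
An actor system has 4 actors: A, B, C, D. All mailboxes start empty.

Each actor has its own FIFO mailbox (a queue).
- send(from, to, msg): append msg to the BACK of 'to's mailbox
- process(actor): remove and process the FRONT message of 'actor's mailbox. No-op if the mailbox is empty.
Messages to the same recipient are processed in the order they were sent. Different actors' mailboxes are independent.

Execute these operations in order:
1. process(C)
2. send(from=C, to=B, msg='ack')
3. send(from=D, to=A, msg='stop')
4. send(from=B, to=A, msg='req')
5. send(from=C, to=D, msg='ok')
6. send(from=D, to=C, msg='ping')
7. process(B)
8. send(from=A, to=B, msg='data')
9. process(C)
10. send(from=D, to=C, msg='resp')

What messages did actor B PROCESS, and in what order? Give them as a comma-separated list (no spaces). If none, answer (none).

Answer: ack

Derivation:
After 1 (process(C)): A:[] B:[] C:[] D:[]
After 2 (send(from=C, to=B, msg='ack')): A:[] B:[ack] C:[] D:[]
After 3 (send(from=D, to=A, msg='stop')): A:[stop] B:[ack] C:[] D:[]
After 4 (send(from=B, to=A, msg='req')): A:[stop,req] B:[ack] C:[] D:[]
After 5 (send(from=C, to=D, msg='ok')): A:[stop,req] B:[ack] C:[] D:[ok]
After 6 (send(from=D, to=C, msg='ping')): A:[stop,req] B:[ack] C:[ping] D:[ok]
After 7 (process(B)): A:[stop,req] B:[] C:[ping] D:[ok]
After 8 (send(from=A, to=B, msg='data')): A:[stop,req] B:[data] C:[ping] D:[ok]
After 9 (process(C)): A:[stop,req] B:[data] C:[] D:[ok]
After 10 (send(from=D, to=C, msg='resp')): A:[stop,req] B:[data] C:[resp] D:[ok]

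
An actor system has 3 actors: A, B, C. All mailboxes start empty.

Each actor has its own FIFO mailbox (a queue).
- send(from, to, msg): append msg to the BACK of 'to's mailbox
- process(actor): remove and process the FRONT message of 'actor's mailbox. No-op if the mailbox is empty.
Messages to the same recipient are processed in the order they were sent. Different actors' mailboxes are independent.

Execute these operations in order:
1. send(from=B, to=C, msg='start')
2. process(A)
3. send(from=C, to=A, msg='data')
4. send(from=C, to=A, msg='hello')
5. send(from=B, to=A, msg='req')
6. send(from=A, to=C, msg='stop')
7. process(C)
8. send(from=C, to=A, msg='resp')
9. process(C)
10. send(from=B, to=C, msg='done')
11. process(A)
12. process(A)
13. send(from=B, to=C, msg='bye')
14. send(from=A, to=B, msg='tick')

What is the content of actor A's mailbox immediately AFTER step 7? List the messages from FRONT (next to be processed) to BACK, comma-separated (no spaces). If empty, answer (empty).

After 1 (send(from=B, to=C, msg='start')): A:[] B:[] C:[start]
After 2 (process(A)): A:[] B:[] C:[start]
After 3 (send(from=C, to=A, msg='data')): A:[data] B:[] C:[start]
After 4 (send(from=C, to=A, msg='hello')): A:[data,hello] B:[] C:[start]
After 5 (send(from=B, to=A, msg='req')): A:[data,hello,req] B:[] C:[start]
After 6 (send(from=A, to=C, msg='stop')): A:[data,hello,req] B:[] C:[start,stop]
After 7 (process(C)): A:[data,hello,req] B:[] C:[stop]

data,hello,req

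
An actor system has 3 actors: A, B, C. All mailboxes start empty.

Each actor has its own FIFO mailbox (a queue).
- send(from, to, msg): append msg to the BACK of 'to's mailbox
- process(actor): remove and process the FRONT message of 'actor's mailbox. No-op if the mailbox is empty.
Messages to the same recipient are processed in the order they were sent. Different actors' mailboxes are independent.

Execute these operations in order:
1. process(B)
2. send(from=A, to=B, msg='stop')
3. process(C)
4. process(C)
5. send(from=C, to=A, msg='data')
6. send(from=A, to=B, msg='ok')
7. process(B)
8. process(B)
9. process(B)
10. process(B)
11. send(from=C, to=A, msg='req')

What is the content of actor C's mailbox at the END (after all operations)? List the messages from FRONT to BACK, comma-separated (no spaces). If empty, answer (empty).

After 1 (process(B)): A:[] B:[] C:[]
After 2 (send(from=A, to=B, msg='stop')): A:[] B:[stop] C:[]
After 3 (process(C)): A:[] B:[stop] C:[]
After 4 (process(C)): A:[] B:[stop] C:[]
After 5 (send(from=C, to=A, msg='data')): A:[data] B:[stop] C:[]
After 6 (send(from=A, to=B, msg='ok')): A:[data] B:[stop,ok] C:[]
After 7 (process(B)): A:[data] B:[ok] C:[]
After 8 (process(B)): A:[data] B:[] C:[]
After 9 (process(B)): A:[data] B:[] C:[]
After 10 (process(B)): A:[data] B:[] C:[]
After 11 (send(from=C, to=A, msg='req')): A:[data,req] B:[] C:[]

Answer: (empty)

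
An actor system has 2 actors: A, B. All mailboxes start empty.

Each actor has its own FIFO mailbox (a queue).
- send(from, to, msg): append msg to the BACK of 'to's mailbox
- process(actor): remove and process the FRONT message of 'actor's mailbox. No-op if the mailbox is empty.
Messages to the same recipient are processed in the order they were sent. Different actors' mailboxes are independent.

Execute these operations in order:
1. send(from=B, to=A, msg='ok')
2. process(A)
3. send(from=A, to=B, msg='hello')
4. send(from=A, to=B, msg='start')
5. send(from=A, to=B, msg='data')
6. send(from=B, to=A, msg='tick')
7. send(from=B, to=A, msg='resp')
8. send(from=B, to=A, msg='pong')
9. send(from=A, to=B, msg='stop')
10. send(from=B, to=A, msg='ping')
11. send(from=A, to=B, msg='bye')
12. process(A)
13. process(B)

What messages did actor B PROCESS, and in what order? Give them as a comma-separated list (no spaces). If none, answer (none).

After 1 (send(from=B, to=A, msg='ok')): A:[ok] B:[]
After 2 (process(A)): A:[] B:[]
After 3 (send(from=A, to=B, msg='hello')): A:[] B:[hello]
After 4 (send(from=A, to=B, msg='start')): A:[] B:[hello,start]
After 5 (send(from=A, to=B, msg='data')): A:[] B:[hello,start,data]
After 6 (send(from=B, to=A, msg='tick')): A:[tick] B:[hello,start,data]
After 7 (send(from=B, to=A, msg='resp')): A:[tick,resp] B:[hello,start,data]
After 8 (send(from=B, to=A, msg='pong')): A:[tick,resp,pong] B:[hello,start,data]
After 9 (send(from=A, to=B, msg='stop')): A:[tick,resp,pong] B:[hello,start,data,stop]
After 10 (send(from=B, to=A, msg='ping')): A:[tick,resp,pong,ping] B:[hello,start,data,stop]
After 11 (send(from=A, to=B, msg='bye')): A:[tick,resp,pong,ping] B:[hello,start,data,stop,bye]
After 12 (process(A)): A:[resp,pong,ping] B:[hello,start,data,stop,bye]
After 13 (process(B)): A:[resp,pong,ping] B:[start,data,stop,bye]

Answer: hello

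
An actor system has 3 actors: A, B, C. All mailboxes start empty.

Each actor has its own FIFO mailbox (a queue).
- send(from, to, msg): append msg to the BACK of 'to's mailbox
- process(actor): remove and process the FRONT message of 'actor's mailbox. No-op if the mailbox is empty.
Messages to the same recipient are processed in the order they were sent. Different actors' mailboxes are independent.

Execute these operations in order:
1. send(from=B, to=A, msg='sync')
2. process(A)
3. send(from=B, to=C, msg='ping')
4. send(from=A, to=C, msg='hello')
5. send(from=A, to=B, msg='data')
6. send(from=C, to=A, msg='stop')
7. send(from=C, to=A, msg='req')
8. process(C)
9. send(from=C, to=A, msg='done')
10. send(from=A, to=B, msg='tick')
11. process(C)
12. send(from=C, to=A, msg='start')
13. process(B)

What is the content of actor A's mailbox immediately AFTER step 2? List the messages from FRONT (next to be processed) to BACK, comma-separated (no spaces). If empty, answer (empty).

After 1 (send(from=B, to=A, msg='sync')): A:[sync] B:[] C:[]
After 2 (process(A)): A:[] B:[] C:[]

(empty)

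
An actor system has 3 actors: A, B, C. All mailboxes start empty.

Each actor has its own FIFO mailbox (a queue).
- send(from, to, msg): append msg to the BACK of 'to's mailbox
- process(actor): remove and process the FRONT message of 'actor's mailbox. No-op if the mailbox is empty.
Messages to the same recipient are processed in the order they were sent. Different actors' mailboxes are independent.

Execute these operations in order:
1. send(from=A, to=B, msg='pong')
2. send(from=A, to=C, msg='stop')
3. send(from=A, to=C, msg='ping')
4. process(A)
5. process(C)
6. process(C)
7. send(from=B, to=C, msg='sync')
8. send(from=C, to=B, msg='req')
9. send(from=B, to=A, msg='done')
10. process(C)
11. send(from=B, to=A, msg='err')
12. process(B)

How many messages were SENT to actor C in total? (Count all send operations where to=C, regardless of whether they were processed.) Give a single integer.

After 1 (send(from=A, to=B, msg='pong')): A:[] B:[pong] C:[]
After 2 (send(from=A, to=C, msg='stop')): A:[] B:[pong] C:[stop]
After 3 (send(from=A, to=C, msg='ping')): A:[] B:[pong] C:[stop,ping]
After 4 (process(A)): A:[] B:[pong] C:[stop,ping]
After 5 (process(C)): A:[] B:[pong] C:[ping]
After 6 (process(C)): A:[] B:[pong] C:[]
After 7 (send(from=B, to=C, msg='sync')): A:[] B:[pong] C:[sync]
After 8 (send(from=C, to=B, msg='req')): A:[] B:[pong,req] C:[sync]
After 9 (send(from=B, to=A, msg='done')): A:[done] B:[pong,req] C:[sync]
After 10 (process(C)): A:[done] B:[pong,req] C:[]
After 11 (send(from=B, to=A, msg='err')): A:[done,err] B:[pong,req] C:[]
After 12 (process(B)): A:[done,err] B:[req] C:[]

Answer: 3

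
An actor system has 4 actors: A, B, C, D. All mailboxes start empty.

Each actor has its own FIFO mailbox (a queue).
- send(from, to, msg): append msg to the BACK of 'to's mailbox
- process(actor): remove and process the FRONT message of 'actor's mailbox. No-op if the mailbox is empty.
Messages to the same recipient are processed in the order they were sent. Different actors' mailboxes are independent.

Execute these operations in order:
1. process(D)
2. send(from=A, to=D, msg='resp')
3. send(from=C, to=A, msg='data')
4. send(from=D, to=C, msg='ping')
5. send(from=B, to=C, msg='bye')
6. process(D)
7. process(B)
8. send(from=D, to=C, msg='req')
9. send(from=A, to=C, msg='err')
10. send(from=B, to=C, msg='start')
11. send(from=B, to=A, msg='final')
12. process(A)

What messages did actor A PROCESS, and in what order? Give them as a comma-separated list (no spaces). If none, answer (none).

After 1 (process(D)): A:[] B:[] C:[] D:[]
After 2 (send(from=A, to=D, msg='resp')): A:[] B:[] C:[] D:[resp]
After 3 (send(from=C, to=A, msg='data')): A:[data] B:[] C:[] D:[resp]
After 4 (send(from=D, to=C, msg='ping')): A:[data] B:[] C:[ping] D:[resp]
After 5 (send(from=B, to=C, msg='bye')): A:[data] B:[] C:[ping,bye] D:[resp]
After 6 (process(D)): A:[data] B:[] C:[ping,bye] D:[]
After 7 (process(B)): A:[data] B:[] C:[ping,bye] D:[]
After 8 (send(from=D, to=C, msg='req')): A:[data] B:[] C:[ping,bye,req] D:[]
After 9 (send(from=A, to=C, msg='err')): A:[data] B:[] C:[ping,bye,req,err] D:[]
After 10 (send(from=B, to=C, msg='start')): A:[data] B:[] C:[ping,bye,req,err,start] D:[]
After 11 (send(from=B, to=A, msg='final')): A:[data,final] B:[] C:[ping,bye,req,err,start] D:[]
After 12 (process(A)): A:[final] B:[] C:[ping,bye,req,err,start] D:[]

Answer: data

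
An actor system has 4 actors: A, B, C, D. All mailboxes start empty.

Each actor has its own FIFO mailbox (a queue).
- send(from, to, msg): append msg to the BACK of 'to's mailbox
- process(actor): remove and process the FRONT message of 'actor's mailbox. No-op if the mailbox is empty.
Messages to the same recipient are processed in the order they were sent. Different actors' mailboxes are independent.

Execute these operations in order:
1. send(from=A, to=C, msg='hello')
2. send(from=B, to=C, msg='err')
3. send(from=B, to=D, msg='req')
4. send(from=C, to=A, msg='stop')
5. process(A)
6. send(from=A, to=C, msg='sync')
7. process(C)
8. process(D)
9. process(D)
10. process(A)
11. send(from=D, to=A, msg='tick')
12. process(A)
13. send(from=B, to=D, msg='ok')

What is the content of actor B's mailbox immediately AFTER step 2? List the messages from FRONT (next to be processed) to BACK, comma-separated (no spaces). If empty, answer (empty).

After 1 (send(from=A, to=C, msg='hello')): A:[] B:[] C:[hello] D:[]
After 2 (send(from=B, to=C, msg='err')): A:[] B:[] C:[hello,err] D:[]

(empty)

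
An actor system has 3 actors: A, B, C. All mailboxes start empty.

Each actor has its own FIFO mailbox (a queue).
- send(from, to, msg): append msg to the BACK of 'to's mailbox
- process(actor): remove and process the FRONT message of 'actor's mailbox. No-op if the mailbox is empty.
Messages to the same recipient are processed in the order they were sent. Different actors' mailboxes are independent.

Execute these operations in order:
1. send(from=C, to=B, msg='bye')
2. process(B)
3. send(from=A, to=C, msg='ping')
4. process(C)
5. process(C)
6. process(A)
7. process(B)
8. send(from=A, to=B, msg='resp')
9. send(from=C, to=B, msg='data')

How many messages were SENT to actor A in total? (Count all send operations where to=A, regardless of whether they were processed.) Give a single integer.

Answer: 0

Derivation:
After 1 (send(from=C, to=B, msg='bye')): A:[] B:[bye] C:[]
After 2 (process(B)): A:[] B:[] C:[]
After 3 (send(from=A, to=C, msg='ping')): A:[] B:[] C:[ping]
After 4 (process(C)): A:[] B:[] C:[]
After 5 (process(C)): A:[] B:[] C:[]
After 6 (process(A)): A:[] B:[] C:[]
After 7 (process(B)): A:[] B:[] C:[]
After 8 (send(from=A, to=B, msg='resp')): A:[] B:[resp] C:[]
After 9 (send(from=C, to=B, msg='data')): A:[] B:[resp,data] C:[]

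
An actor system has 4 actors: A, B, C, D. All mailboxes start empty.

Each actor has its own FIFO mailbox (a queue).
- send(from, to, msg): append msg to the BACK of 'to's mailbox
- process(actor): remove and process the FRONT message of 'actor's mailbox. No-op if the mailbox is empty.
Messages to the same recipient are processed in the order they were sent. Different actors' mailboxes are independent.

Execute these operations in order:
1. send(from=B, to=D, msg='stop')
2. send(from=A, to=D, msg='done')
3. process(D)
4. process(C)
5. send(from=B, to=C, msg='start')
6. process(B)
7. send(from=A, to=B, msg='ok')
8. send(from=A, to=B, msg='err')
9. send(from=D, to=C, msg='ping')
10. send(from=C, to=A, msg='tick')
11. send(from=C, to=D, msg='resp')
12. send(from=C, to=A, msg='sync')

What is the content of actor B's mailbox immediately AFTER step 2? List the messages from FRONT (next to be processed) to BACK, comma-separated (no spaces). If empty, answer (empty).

After 1 (send(from=B, to=D, msg='stop')): A:[] B:[] C:[] D:[stop]
After 2 (send(from=A, to=D, msg='done')): A:[] B:[] C:[] D:[stop,done]

(empty)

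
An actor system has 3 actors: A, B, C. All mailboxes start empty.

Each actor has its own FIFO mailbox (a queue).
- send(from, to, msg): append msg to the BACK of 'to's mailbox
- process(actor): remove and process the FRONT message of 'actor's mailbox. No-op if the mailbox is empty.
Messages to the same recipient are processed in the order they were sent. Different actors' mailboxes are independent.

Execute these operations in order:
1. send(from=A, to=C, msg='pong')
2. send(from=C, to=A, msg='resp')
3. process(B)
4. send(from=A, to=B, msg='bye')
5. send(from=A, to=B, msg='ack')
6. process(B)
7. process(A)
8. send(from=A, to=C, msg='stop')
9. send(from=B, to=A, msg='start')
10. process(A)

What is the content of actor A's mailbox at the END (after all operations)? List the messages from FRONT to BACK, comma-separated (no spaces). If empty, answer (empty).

Answer: (empty)

Derivation:
After 1 (send(from=A, to=C, msg='pong')): A:[] B:[] C:[pong]
After 2 (send(from=C, to=A, msg='resp')): A:[resp] B:[] C:[pong]
After 3 (process(B)): A:[resp] B:[] C:[pong]
After 4 (send(from=A, to=B, msg='bye')): A:[resp] B:[bye] C:[pong]
After 5 (send(from=A, to=B, msg='ack')): A:[resp] B:[bye,ack] C:[pong]
After 6 (process(B)): A:[resp] B:[ack] C:[pong]
After 7 (process(A)): A:[] B:[ack] C:[pong]
After 8 (send(from=A, to=C, msg='stop')): A:[] B:[ack] C:[pong,stop]
After 9 (send(from=B, to=A, msg='start')): A:[start] B:[ack] C:[pong,stop]
After 10 (process(A)): A:[] B:[ack] C:[pong,stop]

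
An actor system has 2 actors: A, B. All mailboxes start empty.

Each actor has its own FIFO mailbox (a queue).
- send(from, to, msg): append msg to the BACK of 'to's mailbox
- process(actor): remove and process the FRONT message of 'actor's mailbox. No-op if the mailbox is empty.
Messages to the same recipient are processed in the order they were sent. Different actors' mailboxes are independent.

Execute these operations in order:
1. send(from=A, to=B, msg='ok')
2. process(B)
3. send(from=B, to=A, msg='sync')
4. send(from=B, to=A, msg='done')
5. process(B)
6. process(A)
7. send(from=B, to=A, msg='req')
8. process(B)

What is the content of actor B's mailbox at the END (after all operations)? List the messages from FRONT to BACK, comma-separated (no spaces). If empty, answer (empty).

After 1 (send(from=A, to=B, msg='ok')): A:[] B:[ok]
After 2 (process(B)): A:[] B:[]
After 3 (send(from=B, to=A, msg='sync')): A:[sync] B:[]
After 4 (send(from=B, to=A, msg='done')): A:[sync,done] B:[]
After 5 (process(B)): A:[sync,done] B:[]
After 6 (process(A)): A:[done] B:[]
After 7 (send(from=B, to=A, msg='req')): A:[done,req] B:[]
After 8 (process(B)): A:[done,req] B:[]

Answer: (empty)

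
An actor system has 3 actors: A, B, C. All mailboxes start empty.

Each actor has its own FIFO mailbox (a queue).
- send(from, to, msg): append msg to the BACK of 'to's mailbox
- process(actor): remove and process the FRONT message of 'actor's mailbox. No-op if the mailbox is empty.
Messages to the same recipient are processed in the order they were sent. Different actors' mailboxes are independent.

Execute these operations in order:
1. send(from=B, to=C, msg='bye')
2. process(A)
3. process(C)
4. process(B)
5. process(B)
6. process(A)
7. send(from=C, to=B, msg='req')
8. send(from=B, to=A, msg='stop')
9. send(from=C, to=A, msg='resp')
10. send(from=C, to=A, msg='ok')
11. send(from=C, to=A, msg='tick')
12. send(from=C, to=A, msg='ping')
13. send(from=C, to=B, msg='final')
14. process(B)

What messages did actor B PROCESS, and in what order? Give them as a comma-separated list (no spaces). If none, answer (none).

After 1 (send(from=B, to=C, msg='bye')): A:[] B:[] C:[bye]
After 2 (process(A)): A:[] B:[] C:[bye]
After 3 (process(C)): A:[] B:[] C:[]
After 4 (process(B)): A:[] B:[] C:[]
After 5 (process(B)): A:[] B:[] C:[]
After 6 (process(A)): A:[] B:[] C:[]
After 7 (send(from=C, to=B, msg='req')): A:[] B:[req] C:[]
After 8 (send(from=B, to=A, msg='stop')): A:[stop] B:[req] C:[]
After 9 (send(from=C, to=A, msg='resp')): A:[stop,resp] B:[req] C:[]
After 10 (send(from=C, to=A, msg='ok')): A:[stop,resp,ok] B:[req] C:[]
After 11 (send(from=C, to=A, msg='tick')): A:[stop,resp,ok,tick] B:[req] C:[]
After 12 (send(from=C, to=A, msg='ping')): A:[stop,resp,ok,tick,ping] B:[req] C:[]
After 13 (send(from=C, to=B, msg='final')): A:[stop,resp,ok,tick,ping] B:[req,final] C:[]
After 14 (process(B)): A:[stop,resp,ok,tick,ping] B:[final] C:[]

Answer: req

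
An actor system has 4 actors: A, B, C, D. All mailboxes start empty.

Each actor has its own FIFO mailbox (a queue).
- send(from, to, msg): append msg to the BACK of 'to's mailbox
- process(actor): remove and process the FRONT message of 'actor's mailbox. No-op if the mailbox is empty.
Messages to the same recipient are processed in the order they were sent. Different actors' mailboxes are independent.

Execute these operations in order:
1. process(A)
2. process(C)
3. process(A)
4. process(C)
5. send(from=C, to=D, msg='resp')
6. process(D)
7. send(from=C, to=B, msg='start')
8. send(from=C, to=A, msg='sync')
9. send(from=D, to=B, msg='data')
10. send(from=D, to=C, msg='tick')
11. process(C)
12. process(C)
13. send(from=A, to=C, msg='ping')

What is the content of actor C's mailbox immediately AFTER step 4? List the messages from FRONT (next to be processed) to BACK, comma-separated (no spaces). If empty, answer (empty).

After 1 (process(A)): A:[] B:[] C:[] D:[]
After 2 (process(C)): A:[] B:[] C:[] D:[]
After 3 (process(A)): A:[] B:[] C:[] D:[]
After 4 (process(C)): A:[] B:[] C:[] D:[]

(empty)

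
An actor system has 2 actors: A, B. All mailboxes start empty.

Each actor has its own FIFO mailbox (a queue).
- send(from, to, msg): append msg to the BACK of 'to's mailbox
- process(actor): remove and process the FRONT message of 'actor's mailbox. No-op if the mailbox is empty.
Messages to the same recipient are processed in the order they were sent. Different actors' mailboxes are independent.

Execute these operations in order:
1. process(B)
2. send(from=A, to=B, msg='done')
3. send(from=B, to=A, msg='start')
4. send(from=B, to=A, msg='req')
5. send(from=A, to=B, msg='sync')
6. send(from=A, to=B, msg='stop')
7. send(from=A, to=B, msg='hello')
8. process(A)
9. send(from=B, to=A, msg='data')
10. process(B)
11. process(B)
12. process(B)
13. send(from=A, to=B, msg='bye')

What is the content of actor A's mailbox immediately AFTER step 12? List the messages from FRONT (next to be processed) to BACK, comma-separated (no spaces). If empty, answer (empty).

After 1 (process(B)): A:[] B:[]
After 2 (send(from=A, to=B, msg='done')): A:[] B:[done]
After 3 (send(from=B, to=A, msg='start')): A:[start] B:[done]
After 4 (send(from=B, to=A, msg='req')): A:[start,req] B:[done]
After 5 (send(from=A, to=B, msg='sync')): A:[start,req] B:[done,sync]
After 6 (send(from=A, to=B, msg='stop')): A:[start,req] B:[done,sync,stop]
After 7 (send(from=A, to=B, msg='hello')): A:[start,req] B:[done,sync,stop,hello]
After 8 (process(A)): A:[req] B:[done,sync,stop,hello]
After 9 (send(from=B, to=A, msg='data')): A:[req,data] B:[done,sync,stop,hello]
After 10 (process(B)): A:[req,data] B:[sync,stop,hello]
After 11 (process(B)): A:[req,data] B:[stop,hello]
After 12 (process(B)): A:[req,data] B:[hello]

req,data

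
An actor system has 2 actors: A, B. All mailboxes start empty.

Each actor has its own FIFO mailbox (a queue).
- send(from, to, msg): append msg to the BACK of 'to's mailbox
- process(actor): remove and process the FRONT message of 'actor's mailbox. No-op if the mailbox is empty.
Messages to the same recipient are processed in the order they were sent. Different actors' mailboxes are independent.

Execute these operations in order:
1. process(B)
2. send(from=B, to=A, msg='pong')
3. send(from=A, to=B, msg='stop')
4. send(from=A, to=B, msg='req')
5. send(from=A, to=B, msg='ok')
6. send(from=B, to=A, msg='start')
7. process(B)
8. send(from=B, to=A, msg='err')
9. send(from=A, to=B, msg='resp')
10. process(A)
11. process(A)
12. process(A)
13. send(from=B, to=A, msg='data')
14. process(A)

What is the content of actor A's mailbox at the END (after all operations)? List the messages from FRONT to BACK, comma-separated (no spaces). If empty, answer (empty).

Answer: (empty)

Derivation:
After 1 (process(B)): A:[] B:[]
After 2 (send(from=B, to=A, msg='pong')): A:[pong] B:[]
After 3 (send(from=A, to=B, msg='stop')): A:[pong] B:[stop]
After 4 (send(from=A, to=B, msg='req')): A:[pong] B:[stop,req]
After 5 (send(from=A, to=B, msg='ok')): A:[pong] B:[stop,req,ok]
After 6 (send(from=B, to=A, msg='start')): A:[pong,start] B:[stop,req,ok]
After 7 (process(B)): A:[pong,start] B:[req,ok]
After 8 (send(from=B, to=A, msg='err')): A:[pong,start,err] B:[req,ok]
After 9 (send(from=A, to=B, msg='resp')): A:[pong,start,err] B:[req,ok,resp]
After 10 (process(A)): A:[start,err] B:[req,ok,resp]
After 11 (process(A)): A:[err] B:[req,ok,resp]
After 12 (process(A)): A:[] B:[req,ok,resp]
After 13 (send(from=B, to=A, msg='data')): A:[data] B:[req,ok,resp]
After 14 (process(A)): A:[] B:[req,ok,resp]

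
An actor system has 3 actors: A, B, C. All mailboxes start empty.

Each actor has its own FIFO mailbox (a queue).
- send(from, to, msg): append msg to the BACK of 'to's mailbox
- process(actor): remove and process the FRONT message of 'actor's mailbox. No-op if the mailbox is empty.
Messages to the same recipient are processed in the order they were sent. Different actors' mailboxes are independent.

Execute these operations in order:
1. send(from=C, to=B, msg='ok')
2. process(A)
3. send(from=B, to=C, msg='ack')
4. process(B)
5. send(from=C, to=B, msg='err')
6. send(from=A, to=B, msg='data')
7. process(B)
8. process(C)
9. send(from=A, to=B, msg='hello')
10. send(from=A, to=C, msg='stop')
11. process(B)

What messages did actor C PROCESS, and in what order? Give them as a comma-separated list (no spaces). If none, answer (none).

After 1 (send(from=C, to=B, msg='ok')): A:[] B:[ok] C:[]
After 2 (process(A)): A:[] B:[ok] C:[]
After 3 (send(from=B, to=C, msg='ack')): A:[] B:[ok] C:[ack]
After 4 (process(B)): A:[] B:[] C:[ack]
After 5 (send(from=C, to=B, msg='err')): A:[] B:[err] C:[ack]
After 6 (send(from=A, to=B, msg='data')): A:[] B:[err,data] C:[ack]
After 7 (process(B)): A:[] B:[data] C:[ack]
After 8 (process(C)): A:[] B:[data] C:[]
After 9 (send(from=A, to=B, msg='hello')): A:[] B:[data,hello] C:[]
After 10 (send(from=A, to=C, msg='stop')): A:[] B:[data,hello] C:[stop]
After 11 (process(B)): A:[] B:[hello] C:[stop]

Answer: ack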